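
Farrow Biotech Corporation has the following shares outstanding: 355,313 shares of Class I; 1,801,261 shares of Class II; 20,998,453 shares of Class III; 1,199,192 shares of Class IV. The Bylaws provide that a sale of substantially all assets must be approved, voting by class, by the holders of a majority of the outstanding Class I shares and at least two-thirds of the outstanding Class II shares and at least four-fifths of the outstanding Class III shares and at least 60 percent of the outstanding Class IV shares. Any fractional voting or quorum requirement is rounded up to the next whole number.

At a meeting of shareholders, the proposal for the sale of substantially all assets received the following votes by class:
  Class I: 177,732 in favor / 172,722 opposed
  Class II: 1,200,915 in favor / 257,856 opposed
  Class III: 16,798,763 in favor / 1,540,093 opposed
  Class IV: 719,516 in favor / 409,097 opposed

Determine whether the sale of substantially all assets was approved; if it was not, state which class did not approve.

Approved — every class gave the required vote.

Class I: a majority of 355313 is 177657; 177,657 required, 177,732 in favor — approved.
Class II: 2/3 of 1801261 = 1200840.67, rounded up to 1200841; 1,200,841 required, 1,200,915 in favor — approved.
Class III: 4/5 of 20998453 = 16798762.40, rounded up to 16798763; 16,798,763 required, 16,798,763 in favor — approved.
Class IV: 3/5 of 1199192 = 719515.20, rounded up to 719516; 719,516 required, 719,516 in favor — approved.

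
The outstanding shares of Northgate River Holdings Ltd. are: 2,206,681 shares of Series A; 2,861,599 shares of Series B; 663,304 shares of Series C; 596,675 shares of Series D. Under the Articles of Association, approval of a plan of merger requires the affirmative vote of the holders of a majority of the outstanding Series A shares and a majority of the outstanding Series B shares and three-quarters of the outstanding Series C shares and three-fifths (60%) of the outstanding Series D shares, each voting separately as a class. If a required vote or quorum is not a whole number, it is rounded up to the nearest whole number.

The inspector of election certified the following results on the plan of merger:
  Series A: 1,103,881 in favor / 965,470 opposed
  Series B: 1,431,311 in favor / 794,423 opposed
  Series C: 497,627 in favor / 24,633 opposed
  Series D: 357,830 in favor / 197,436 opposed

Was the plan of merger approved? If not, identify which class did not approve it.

Not approved — the Series D shares did not give the required vote.

Series A: a majority of 2206681 is 1103341; 1,103,341 required, 1,103,881 in favor — approved.
Series B: a majority of 2861599 is 1430800; 1,430,800 required, 1,431,311 in favor — approved.
Series C: 3/4 of 663304 = 497478; 497,478 required, 497,627 in favor — approved.
Series D: 3/5 of 596675 = 358005; 358,005 required, 357,830 in favor — not approved.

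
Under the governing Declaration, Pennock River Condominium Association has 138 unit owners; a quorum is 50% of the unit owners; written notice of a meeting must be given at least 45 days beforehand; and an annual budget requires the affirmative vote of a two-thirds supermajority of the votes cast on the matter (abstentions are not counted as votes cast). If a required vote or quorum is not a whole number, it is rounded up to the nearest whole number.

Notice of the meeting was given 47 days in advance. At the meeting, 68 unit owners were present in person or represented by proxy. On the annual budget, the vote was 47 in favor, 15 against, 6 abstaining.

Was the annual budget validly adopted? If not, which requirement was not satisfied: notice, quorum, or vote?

Notice: 47 days given; 45 required. Satisfied.
Quorum: 50% of 138 = 69; 68 present. Not satisfied.
Vote: requires two-thirds of the votes cast (68 − 6 abstaining = 62); 2/3 of 62 = 41.33, rounded up to 42, so 42 needed; 47 in favor. Satisfied.

Invalid — quorum requirement not satisfied.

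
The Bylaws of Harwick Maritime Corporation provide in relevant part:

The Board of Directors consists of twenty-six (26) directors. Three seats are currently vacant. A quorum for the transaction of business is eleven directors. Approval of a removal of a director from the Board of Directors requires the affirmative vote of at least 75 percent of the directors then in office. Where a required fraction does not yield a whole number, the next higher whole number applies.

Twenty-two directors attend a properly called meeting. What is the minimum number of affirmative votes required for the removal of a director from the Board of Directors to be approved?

18

The removal of a director from the Board of Directors requires three-fourths of the directors then in office (23).
3/4 of 23 = 17.25, rounded up to 18.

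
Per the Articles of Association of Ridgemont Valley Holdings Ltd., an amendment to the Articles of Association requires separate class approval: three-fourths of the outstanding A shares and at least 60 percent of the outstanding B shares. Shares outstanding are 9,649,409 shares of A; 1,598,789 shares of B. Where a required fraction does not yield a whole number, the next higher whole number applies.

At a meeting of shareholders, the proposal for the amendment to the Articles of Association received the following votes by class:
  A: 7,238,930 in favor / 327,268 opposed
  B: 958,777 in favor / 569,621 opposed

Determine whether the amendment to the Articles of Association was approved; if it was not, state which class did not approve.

Not approved — the B shares did not give the required vote.

A: 3/4 of 9649409 = 7237056.75, rounded up to 7237057; 7,237,057 required, 7,238,930 in favor — approved.
B: 3/5 of 1598789 = 959273.40, rounded up to 959274; 959,274 required, 958,777 in favor — not approved.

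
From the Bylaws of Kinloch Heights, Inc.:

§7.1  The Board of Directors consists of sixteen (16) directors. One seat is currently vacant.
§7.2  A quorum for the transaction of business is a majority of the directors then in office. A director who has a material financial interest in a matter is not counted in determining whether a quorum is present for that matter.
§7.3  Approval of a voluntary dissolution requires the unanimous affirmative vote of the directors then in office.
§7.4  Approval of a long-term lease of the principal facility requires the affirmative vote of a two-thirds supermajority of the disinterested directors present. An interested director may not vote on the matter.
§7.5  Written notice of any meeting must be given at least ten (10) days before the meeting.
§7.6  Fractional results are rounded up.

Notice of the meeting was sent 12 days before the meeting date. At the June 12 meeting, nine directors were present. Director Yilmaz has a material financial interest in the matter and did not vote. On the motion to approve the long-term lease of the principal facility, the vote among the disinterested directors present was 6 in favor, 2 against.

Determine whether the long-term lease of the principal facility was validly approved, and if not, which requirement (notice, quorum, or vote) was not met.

Notice: 12 days given; 10 required (12 ≥ 10). Satisfied.
Quorum: 9 present, but the 1 interested director does not count, leaving 8. Quorum is 8. Satisfied.
Vote: the long-term lease of the principal facility requires two-thirds of the disinterested directors present (9 − 1 = 8). 2/3 of 8 = 5.33, rounded up to 6, so 6 affirmative votes are needed; 6 voted in favor. Satisfied.

Valid — all requirements satisfied.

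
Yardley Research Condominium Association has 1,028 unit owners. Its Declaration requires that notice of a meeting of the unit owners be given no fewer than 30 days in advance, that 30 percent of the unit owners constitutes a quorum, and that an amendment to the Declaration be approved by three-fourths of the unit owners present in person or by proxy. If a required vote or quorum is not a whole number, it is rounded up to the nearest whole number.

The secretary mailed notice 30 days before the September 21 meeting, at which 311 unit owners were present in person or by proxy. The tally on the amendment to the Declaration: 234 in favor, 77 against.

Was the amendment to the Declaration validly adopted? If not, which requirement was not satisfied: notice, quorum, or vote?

Valid — all requirements satisfied.

Notice: 30 days given; 30 required. Satisfied.
Quorum: 30% of 1,028 = 308.40, rounded up to 309; 311 present. Satisfied.
Vote: requires three-fourths of those present (311); 3/4 of 311 = 233.25, rounded up to 234, so 234 needed; 234 in favor. Satisfied.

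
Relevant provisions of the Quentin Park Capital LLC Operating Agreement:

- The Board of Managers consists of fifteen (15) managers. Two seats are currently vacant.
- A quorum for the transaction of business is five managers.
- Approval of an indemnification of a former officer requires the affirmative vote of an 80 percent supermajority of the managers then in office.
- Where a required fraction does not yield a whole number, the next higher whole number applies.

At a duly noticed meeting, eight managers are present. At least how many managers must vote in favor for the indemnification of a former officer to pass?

11

The indemnification of a former officer requires four-fifths of the managers then in office (13).
4/5 of 13 = 10.40, rounded up to 11.
(Only 8 can vote, so the indemnification of a former officer cannot pass at this meeting, but the required vote is still 11.)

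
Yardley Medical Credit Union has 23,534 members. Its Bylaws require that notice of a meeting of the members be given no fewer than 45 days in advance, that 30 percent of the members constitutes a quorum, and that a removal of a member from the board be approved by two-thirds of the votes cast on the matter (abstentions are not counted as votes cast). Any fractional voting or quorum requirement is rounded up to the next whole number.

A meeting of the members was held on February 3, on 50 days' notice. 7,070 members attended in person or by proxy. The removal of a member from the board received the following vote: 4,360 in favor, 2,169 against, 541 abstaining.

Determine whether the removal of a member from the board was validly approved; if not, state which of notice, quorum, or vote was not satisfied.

Valid — all requirements satisfied.

Notice: 50 days given; 45 required. Satisfied.
Quorum: 30% of 23,534 = 7,060.20, rounded up to 7,061; 7,070 present. Satisfied.
Vote: requires two-thirds of the votes cast (7,070 − 541 abstaining = 6,529); 2/3 of 6529 = 4352.67, rounded up to 4353, so 4,353 needed; 4,360 in favor. Satisfied.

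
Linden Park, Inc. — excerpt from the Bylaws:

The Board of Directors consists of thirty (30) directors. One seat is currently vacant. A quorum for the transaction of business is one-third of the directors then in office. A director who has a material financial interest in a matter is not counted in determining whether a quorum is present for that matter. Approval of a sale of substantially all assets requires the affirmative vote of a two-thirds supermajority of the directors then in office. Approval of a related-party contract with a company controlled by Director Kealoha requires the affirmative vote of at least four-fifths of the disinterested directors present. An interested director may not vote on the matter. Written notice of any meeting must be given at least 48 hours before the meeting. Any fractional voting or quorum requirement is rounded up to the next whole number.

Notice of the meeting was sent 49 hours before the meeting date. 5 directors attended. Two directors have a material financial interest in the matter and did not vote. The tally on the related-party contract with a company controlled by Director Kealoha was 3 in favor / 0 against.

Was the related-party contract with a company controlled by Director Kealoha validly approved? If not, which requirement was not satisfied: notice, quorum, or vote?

Notice: 49 hours given; 48 required (49 ≥ 48). Satisfied.
Quorum: 5 present, but the 2 interested directors do not count, leaving 3. Quorum is 10. Not satisfied.
Vote: the related-party contract with a company controlled by Director Kealoha requires four-fifths of the disinterested directors present (5 − 2 = 3). 4/5 of 3 = 2.40, rounded up to 3, so 3 affirmative votes are needed; 3 voted in favor. Satisfied. (Moot — without a quorum no business can be validly transacted.)

Invalid — quorum requirement not satisfied.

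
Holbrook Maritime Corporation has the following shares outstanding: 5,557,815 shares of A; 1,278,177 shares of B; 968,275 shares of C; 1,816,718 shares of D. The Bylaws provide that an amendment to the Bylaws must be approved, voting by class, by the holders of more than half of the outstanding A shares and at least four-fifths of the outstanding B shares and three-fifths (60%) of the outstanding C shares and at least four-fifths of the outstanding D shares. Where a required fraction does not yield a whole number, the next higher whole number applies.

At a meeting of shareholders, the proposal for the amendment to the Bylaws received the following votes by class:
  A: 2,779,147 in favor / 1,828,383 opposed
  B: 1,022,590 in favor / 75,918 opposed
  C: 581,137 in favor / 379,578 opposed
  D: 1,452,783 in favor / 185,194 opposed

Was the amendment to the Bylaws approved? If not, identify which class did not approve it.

A: a majority of 5557815 is 2778908; 2,778,908 required, 2,779,147 in favor — approved.
B: 4/5 of 1278177 = 1022541.60, rounded up to 1022542; 1,022,542 required, 1,022,590 in favor — approved.
C: 3/5 of 968275 = 580965; 580,965 required, 581,137 in favor — approved.
D: 4/5 of 1816718 = 1453374.40, rounded up to 1453375; 1,453,375 required, 1,452,783 in favor — not approved.

Not approved — the D shares did not give the required vote.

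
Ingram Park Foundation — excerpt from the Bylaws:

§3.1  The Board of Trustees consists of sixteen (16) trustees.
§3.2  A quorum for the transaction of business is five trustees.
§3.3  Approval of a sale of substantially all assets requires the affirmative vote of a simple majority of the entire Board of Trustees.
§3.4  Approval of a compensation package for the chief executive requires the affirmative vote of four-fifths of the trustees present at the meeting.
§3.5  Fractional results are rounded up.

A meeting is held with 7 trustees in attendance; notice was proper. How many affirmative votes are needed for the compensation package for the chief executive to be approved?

The compensation package for the chief executive requires four-fifths of the trustees present (7).
4/5 of 7 = 5.60, rounded up to 6.

6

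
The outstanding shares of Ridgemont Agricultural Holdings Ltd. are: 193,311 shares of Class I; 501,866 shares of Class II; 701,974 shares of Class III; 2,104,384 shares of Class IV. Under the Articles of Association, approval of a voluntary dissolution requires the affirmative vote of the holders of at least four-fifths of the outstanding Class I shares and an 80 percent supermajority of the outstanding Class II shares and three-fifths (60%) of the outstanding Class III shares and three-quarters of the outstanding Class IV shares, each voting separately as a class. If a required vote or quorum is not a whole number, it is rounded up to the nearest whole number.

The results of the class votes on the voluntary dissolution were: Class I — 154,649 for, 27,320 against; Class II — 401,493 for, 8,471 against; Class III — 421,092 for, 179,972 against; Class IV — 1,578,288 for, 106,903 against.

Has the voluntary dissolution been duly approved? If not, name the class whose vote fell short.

Class I: 4/5 of 193311 = 154648.80, rounded up to 154649; 154,649 required, 154,649 in favor — approved.
Class II: 4/5 of 501866 = 401492.80, rounded up to 401493; 401,493 required, 401,493 in favor — approved.
Class III: 3/5 of 701974 = 421184.40, rounded up to 421185; 421,185 required, 421,092 in favor — not approved.
Class IV: 3/4 of 2104384 = 1578288; 1,578,288 required, 1,578,288 in favor — approved.

Not approved — the Class III shares did not give the required vote.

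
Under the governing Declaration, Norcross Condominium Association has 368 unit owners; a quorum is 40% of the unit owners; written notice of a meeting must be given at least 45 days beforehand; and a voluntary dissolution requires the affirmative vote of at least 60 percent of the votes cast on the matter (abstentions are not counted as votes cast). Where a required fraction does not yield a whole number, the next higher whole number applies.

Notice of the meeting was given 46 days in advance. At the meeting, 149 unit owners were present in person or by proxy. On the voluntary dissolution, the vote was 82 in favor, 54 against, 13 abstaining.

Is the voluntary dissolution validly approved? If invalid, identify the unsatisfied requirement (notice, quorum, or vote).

Notice: 46 days given; 45 required. Satisfied.
Quorum: 40% of 368 = 147.20, rounded up to 148; 149 present. Satisfied.
Vote: requires three-fifths of the votes cast (149 − 13 abstaining = 136); 3/5 of 136 = 81.60, rounded up to 82, so 82 needed; 82 in favor. Satisfied.

Valid — all requirements satisfied.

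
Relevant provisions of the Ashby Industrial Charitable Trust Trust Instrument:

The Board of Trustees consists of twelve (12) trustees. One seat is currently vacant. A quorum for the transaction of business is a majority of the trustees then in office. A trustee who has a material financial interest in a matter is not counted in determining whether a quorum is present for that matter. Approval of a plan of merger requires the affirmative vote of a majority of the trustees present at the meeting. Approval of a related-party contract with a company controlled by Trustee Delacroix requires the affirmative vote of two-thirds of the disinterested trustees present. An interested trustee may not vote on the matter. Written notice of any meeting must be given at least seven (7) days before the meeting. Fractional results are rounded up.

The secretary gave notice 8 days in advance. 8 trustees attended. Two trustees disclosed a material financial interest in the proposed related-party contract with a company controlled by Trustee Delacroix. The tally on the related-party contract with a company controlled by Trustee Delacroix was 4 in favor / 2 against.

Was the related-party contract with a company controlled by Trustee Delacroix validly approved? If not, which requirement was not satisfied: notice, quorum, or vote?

Valid — all requirements satisfied.

Notice: 8 days given; 7 required (8 ≥ 7). Satisfied.
Quorum: 8 present, but the 2 interested trustees do not count, leaving 6. Quorum is 6. Satisfied.
Vote: the related-party contract with a company controlled by Trustee Delacroix requires two-thirds of the disinterested trustees present (8 − 2 = 6). 2/3 of 6 = 4, so 4 affirmative votes are needed; 4 voted in favor. Satisfied.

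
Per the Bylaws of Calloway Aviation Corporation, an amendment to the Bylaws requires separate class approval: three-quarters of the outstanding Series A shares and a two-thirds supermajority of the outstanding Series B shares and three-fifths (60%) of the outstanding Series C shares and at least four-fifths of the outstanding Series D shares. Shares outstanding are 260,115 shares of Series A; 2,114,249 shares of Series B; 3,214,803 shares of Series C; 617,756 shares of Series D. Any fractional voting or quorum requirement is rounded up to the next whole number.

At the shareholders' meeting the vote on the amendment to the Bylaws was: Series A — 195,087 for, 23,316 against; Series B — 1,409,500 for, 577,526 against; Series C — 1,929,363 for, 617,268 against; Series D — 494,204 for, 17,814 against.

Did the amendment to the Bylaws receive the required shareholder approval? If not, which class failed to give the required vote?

Series A: 3/4 of 260115 = 195086.25, rounded up to 195087; 195,087 required, 195,087 in favor — approved.
Series B: 2/3 of 2114249 = 1409499.33, rounded up to 1409500; 1,409,500 required, 1,409,500 in favor — approved.
Series C: 3/5 of 3214803 = 1928881.80, rounded up to 1928882; 1,928,882 required, 1,929,363 in favor — approved.
Series D: 4/5 of 617756 = 494204.80, rounded up to 494205; 494,205 required, 494,204 in favor — not approved.

Not approved — the Series D shares did not give the required vote.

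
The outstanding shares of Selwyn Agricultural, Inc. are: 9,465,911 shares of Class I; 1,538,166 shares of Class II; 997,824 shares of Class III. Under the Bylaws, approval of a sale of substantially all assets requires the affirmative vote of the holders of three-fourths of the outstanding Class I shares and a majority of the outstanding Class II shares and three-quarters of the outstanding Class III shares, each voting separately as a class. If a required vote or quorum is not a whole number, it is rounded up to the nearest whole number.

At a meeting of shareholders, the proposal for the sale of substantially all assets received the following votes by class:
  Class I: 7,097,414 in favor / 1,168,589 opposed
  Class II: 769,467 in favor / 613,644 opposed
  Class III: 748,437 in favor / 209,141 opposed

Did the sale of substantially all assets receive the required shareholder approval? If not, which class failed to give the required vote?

Not approved — the Class I shares did not give the required vote.

Class I: 3/4 of 9465911 = 7099433.25, rounded up to 7099434; 7,099,434 required, 7,097,414 in favor — not approved.
Class II: a majority of 1538166 is 769084; 769,084 required, 769,467 in favor — approved.
Class III: 3/4 of 997824 = 748368; 748,368 required, 748,437 in favor — approved.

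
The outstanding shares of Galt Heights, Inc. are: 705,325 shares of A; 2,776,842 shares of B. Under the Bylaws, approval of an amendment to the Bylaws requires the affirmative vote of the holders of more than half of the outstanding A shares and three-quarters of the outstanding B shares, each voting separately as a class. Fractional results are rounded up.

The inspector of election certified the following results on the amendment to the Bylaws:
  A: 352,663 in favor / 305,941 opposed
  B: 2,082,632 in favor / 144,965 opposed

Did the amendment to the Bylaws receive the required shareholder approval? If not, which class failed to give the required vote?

A: a majority of 705325 is 352663; 352,663 required, 352,663 in favor — approved.
B: 3/4 of 2776842 = 2082631.50, rounded up to 2082632; 2,082,632 required, 2,082,632 in favor — approved.

Approved — every class gave the required vote.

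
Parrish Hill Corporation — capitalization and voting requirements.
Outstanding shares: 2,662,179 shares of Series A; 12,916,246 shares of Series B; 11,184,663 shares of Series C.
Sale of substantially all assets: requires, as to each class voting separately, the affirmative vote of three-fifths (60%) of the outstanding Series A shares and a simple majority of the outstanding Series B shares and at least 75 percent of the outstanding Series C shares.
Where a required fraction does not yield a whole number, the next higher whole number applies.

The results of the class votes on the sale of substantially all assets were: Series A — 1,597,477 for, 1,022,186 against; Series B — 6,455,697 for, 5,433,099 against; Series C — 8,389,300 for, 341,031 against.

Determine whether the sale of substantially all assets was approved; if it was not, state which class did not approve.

Series A: 3/5 of 2662179 = 1597307.40, rounded up to 1597308; 1,597,308 required, 1,597,477 in favor — approved.
Series B: a majority of 12916246 is 6458124; 6,458,124 required, 6,455,697 in favor — not approved.
Series C: 3/4 of 11184663 = 8388497.25, rounded up to 8388498; 8,388,498 required, 8,389,300 in favor — approved.

Not approved — the Series B shares did not give the required vote.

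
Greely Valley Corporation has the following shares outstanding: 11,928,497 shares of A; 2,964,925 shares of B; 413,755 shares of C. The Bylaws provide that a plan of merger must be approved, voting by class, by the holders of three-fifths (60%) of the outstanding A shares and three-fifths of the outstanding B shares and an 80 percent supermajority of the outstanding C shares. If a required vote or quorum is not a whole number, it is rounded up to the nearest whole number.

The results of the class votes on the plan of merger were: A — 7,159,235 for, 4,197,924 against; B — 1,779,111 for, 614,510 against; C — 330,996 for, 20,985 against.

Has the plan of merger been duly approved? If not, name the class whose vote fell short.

A: 3/5 of 11928497 = 7157098.20, rounded up to 7157099; 7,157,099 required, 7,159,235 in favor — approved.
B: 3/5 of 2964925 = 1778955; 1,778,955 required, 1,779,111 in favor — approved.
C: 4/5 of 413755 = 331004; 331,004 required, 330,996 in favor — not approved.

Not approved — the C shares did not give the required vote.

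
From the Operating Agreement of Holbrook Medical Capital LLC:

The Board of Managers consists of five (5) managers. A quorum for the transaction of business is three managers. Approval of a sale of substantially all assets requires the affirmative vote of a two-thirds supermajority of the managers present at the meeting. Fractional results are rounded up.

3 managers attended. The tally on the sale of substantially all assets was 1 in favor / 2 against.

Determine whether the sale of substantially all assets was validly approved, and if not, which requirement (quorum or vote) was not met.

Invalid — vote requirement not satisfied.

Quorum: 3 present; quorum is 3. Satisfied.
Vote: the sale of substantially all assets requires two-thirds of the managers present (3). 2/3 of 3 = 2, so 2 affirmative votes are needed; 1 voted in favor. Not satisfied.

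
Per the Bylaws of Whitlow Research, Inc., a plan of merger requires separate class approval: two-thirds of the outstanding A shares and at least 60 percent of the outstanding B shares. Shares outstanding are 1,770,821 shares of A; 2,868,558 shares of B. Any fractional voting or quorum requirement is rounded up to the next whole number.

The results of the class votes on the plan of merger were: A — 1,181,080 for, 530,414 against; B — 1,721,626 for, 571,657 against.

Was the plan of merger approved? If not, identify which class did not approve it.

A: 2/3 of 1770821 = 1180547.33, rounded up to 1180548; 1,180,548 required, 1,181,080 in favor — approved.
B: 3/5 of 2868558 = 1721134.80, rounded up to 1721135; 1,721,135 required, 1,721,626 in favor — approved.

Approved — every class gave the required vote.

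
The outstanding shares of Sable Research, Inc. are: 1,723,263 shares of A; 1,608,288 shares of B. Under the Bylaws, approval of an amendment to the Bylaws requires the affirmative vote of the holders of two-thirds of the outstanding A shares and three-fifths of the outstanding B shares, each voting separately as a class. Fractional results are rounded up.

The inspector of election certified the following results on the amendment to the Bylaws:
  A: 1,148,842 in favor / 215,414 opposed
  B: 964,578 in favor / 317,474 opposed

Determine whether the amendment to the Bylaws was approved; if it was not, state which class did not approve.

Not approved — the B shares did not give the required vote.

A: 2/3 of 1723263 = 1148842; 1,148,842 required, 1,148,842 in favor — approved.
B: 3/5 of 1608288 = 964972.80, rounded up to 964973; 964,973 required, 964,578 in favor — not approved.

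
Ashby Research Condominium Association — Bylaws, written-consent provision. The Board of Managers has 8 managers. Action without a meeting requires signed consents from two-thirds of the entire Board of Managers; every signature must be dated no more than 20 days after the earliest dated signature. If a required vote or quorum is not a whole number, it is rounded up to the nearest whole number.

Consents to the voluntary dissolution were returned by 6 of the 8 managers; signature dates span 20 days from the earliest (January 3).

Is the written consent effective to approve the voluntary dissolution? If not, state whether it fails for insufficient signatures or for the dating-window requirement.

Signatures required: two-thirds of 8 — 2/3 of 8 = 5.33, rounded up to 6, so 6 needed; 6 signed. Sufficient.
Dating window: the latest signature is 20 days after the earliest; the limit is 20 days. Within the window.

Effective — both the signature and dating-window requirements are satisfied.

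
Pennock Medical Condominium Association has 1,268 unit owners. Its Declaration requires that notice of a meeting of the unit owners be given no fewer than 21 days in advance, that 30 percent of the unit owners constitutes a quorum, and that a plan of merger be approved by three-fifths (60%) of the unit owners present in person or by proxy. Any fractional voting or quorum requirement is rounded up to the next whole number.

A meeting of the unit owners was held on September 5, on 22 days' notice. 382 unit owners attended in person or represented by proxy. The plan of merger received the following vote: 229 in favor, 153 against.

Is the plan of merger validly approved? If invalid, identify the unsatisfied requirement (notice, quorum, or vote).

Notice: 22 days given; 21 required. Satisfied.
Quorum: 30% of 1,268 = 380.40, rounded up to 381; 382 present. Satisfied.
Vote: requires three-fifths of those present (382); 3/5 of 382 = 229.20, rounded up to 230, so 230 needed; 229 in favor. Not satisfied.

Invalid — vote requirement not satisfied.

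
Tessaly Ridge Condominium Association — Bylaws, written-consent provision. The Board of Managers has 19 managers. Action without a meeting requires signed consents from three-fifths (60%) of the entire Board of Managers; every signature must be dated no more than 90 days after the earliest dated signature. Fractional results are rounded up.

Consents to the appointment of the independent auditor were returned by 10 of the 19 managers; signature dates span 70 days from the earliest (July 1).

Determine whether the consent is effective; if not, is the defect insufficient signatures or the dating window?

Not effective — insufficient signatures.

Signatures required: three-fifths (60%) of 19 — 3/5 of 19 = 11.40, rounded up to 12, so 12 needed; 10 signed. Insufficient.
Dating window: the latest signature is 70 days after the earliest; the limit is 90 days. Within the window.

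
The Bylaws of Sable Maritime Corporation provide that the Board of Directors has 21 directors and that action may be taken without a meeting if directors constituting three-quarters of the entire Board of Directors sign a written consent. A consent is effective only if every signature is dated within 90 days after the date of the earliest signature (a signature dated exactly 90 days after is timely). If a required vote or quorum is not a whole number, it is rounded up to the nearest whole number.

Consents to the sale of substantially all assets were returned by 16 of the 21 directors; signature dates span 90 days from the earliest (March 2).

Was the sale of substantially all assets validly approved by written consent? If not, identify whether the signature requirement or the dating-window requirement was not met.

Effective — both the signature and dating-window requirements are satisfied.

Signatures required: three-quarters of 21 — 3/4 of 21 = 15.75, rounded up to 16, so 16 needed; 16 signed. Sufficient.
Dating window: the latest signature is 90 days after the earliest; the limit is 90 days. Within the window.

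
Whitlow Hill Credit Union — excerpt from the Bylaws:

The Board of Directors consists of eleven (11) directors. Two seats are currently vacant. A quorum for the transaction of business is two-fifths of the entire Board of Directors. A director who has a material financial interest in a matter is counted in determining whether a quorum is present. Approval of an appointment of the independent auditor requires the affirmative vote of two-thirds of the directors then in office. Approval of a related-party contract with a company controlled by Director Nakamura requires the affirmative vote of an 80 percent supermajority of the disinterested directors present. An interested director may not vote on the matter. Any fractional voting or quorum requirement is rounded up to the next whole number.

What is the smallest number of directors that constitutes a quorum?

2/5 of 11 = 4.40, rounded up to 5.

5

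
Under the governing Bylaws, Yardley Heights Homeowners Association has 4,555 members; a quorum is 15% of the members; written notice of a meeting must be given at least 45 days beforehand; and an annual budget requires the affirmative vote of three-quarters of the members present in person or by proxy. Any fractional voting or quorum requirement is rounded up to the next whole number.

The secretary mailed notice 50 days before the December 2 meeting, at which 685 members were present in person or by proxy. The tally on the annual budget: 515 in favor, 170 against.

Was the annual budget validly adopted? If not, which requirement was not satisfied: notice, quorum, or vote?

Valid — all requirements satisfied.

Notice: 50 days given; 45 required. Satisfied.
Quorum: 15% of 4,555 = 683.25, rounded up to 684; 685 present. Satisfied.
Vote: requires three-fourths of those present (685); 3/4 of 685 = 513.75, rounded up to 514, so 514 needed; 515 in favor. Satisfied.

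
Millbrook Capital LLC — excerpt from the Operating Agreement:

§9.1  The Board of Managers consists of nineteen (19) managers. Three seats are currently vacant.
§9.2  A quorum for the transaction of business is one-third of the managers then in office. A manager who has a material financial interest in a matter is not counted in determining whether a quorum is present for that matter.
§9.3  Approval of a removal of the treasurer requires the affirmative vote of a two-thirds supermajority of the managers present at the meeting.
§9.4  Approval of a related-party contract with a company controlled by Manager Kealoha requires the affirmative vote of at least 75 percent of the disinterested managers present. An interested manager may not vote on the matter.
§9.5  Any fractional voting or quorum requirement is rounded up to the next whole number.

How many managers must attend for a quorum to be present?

1/3 of 16 = 5.33, rounded up to 6.

6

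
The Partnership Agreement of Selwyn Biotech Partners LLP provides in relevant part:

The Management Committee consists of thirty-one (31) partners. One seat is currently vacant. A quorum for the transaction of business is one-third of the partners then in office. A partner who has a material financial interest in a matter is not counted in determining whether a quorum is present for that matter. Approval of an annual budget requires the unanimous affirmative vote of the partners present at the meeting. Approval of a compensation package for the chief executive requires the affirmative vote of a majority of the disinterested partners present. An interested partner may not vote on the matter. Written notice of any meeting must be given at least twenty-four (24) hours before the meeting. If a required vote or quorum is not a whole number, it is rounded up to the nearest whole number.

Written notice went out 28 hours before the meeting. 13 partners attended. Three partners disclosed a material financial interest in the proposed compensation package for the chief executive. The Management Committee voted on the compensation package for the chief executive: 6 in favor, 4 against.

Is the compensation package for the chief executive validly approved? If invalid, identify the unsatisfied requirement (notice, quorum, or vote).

Valid — all requirements satisfied.

Notice: 28 hours given; 24 required (28 ≥ 24). Satisfied.
Quorum: 13 present, but the 3 interested partners do not count, leaving 10. Quorum is 10. Satisfied.
Vote: the compensation package for the chief executive requires a majority of the disinterested partners present (13 − 3 = 10). A majority of 10 is 6, so 6 affirmative votes are needed; 6 voted in favor. Satisfied.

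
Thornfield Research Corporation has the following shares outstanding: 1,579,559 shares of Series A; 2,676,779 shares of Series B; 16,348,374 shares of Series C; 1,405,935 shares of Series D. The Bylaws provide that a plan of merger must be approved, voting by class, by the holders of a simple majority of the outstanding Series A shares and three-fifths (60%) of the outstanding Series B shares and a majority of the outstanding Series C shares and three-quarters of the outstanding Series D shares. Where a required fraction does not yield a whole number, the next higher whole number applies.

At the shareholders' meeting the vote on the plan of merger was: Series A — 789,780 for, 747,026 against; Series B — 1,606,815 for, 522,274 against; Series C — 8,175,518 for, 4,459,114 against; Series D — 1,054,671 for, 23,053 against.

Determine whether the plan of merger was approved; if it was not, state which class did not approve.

Approved — every class gave the required vote.

Series A: a majority of 1579559 is 789780; 789,780 required, 789,780 in favor — approved.
Series B: 3/5 of 2676779 = 1606067.40, rounded up to 1606068; 1,606,068 required, 1,606,815 in favor — approved.
Series C: a majority of 16348374 is 8174188; 8,174,188 required, 8,175,518 in favor — approved.
Series D: 3/4 of 1405935 = 1054451.25, rounded up to 1054452; 1,054,452 required, 1,054,671 in favor — approved.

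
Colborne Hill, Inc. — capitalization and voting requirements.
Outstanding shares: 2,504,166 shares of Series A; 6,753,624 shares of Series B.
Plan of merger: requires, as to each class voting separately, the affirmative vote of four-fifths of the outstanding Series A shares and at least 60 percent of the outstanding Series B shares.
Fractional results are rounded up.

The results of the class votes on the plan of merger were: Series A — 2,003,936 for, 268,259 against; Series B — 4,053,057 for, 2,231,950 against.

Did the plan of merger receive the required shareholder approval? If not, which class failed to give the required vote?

Series A: 4/5 of 2504166 = 2003332.80, rounded up to 2003333; 2,003,333 required, 2,003,936 in favor — approved.
Series B: 3/5 of 6753624 = 4052174.40, rounded up to 4052175; 4,052,175 required, 4,053,057 in favor — approved.

Approved — every class gave the required vote.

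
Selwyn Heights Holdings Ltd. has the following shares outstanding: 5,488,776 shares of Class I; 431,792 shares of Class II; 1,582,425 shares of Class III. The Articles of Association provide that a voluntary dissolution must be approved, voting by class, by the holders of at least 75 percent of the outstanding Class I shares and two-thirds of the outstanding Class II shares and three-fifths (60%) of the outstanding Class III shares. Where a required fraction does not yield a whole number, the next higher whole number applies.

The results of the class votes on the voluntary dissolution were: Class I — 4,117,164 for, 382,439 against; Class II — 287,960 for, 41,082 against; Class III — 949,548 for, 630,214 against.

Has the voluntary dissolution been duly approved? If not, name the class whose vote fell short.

Approved — every class gave the required vote.

Class I: 3/4 of 5488776 = 4116582; 4,116,582 required, 4,117,164 in favor — approved.
Class II: 2/3 of 431792 = 287861.33, rounded up to 287862; 287,862 required, 287,960 in favor — approved.
Class III: 3/5 of 1582425 = 949455; 949,455 required, 949,548 in favor — approved.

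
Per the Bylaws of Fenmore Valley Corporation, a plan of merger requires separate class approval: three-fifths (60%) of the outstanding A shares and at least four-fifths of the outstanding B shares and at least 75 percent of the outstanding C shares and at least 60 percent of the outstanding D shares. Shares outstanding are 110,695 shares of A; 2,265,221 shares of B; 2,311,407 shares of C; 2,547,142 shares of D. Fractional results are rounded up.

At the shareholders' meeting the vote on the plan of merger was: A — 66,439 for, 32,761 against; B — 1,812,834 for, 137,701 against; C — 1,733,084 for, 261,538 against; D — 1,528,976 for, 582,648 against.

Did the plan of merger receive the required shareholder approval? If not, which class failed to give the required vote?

A: 3/5 of 110695 = 66417; 66,417 required, 66,439 in favor — approved.
B: 4/5 of 2265221 = 1812176.80, rounded up to 1812177; 1,812,177 required, 1,812,834 in favor — approved.
C: 3/4 of 2311407 = 1733555.25, rounded up to 1733556; 1,733,556 required, 1,733,084 in favor — not approved.
D: 3/5 of 2547142 = 1528285.20, rounded up to 1528286; 1,528,286 required, 1,528,976 in favor — approved.

Not approved — the C shares did not give the required vote.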